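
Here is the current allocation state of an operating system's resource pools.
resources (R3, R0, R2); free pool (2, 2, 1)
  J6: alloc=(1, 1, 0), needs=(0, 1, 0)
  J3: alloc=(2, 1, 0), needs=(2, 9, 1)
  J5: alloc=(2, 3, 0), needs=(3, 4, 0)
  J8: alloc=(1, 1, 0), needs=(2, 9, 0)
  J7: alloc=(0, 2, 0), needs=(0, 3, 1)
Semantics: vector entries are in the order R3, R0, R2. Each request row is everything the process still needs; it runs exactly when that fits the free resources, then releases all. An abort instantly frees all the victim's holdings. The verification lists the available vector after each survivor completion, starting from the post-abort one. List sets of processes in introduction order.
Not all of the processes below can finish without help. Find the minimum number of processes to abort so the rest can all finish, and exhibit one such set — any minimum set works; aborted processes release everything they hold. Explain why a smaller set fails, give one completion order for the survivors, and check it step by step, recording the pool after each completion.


Abort J8.
Key observation: the deadlocked J3 becomes finishable only because J8 released (1, 1, 0); it completes at step 4 below.
No smaller set exists: with zero aborts the deadlock remains.
One survivor order: J7, J5, J6, J3. Check, step by step (post-abort pool first):
  pool = (3, 3, 1)
  J7 needs (0, 3, 1) <= (3, 3, 1) -> finishes; pool += (0, 2, 0) = (3, 5, 1)
  J5 needs (3, 4, 0) <= (3, 5, 1) -> finishes; pool += (2, 3, 0) = (5, 8, 1)
  J6 needs (0, 1, 0) <= (5, 8, 1) -> finishes; pool += (1, 1, 0) = (6, 9, 1)
  J3 needs (2, 9, 1) <= (6, 9, 1) -> finishes; pool += (2, 1, 0) = (8, 10, 1)


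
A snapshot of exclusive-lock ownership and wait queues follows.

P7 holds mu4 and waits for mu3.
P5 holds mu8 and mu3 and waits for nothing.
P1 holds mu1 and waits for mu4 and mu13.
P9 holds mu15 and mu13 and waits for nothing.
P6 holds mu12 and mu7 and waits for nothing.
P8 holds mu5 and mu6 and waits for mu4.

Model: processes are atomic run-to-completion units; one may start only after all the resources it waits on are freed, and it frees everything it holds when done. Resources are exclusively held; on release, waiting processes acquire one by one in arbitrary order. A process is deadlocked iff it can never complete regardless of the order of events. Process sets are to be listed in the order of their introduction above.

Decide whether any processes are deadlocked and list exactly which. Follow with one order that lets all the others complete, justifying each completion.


No process is deadlocked.
Key observation: no waiting chain loops back on itself — every chain ends at a process that waits on nothing, so everyone eventually runs.
The rest can finish in the order P5, P7, P9, P1, P6, P8.
Walking it through:
  P5: no waits; runs immediately, freeing mu8 and mu3
  run P7 (all its waits — mu3 — are resolved); releases mu4
  P9: no waits; runs immediately, freeing mu15 and mu13
  run P1 (all its waits — mu4 and mu13 — are resolved); releases mu1
  P6: no waits; runs immediately, freeing mu12 and mu7
  run P8 (all its waits — mu4 — are resolved); releases mu5 and mu6


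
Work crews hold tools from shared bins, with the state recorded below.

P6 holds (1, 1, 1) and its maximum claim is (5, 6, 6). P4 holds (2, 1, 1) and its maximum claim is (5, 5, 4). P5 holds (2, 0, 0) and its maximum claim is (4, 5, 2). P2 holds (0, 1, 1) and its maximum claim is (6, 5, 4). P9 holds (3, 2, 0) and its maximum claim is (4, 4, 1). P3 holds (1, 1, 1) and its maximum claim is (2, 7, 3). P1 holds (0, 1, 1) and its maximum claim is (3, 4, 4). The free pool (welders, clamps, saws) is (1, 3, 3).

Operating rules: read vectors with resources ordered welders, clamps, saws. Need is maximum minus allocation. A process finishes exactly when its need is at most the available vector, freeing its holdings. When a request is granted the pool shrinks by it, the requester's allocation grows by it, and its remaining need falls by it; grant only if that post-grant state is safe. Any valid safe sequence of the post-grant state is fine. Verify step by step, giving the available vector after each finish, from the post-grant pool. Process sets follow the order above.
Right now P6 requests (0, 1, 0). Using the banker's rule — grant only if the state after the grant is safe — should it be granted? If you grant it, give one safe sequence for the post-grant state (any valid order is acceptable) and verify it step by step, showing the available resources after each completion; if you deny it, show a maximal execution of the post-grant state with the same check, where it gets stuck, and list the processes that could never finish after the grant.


GRANT — the state after the grant stays safe, e.g. via P9, P4, P1, P5, P2, P3, P6.
Key observation: the transfer keeps a workable pool ((1, 2, 3)); P9 starts the safe sequence.
Step-by-step check of the post-grant state:
  pool = (1, 2, 3)
  P9: need (1, 2, 1) fits (1, 2, 3); releases (3, 2, 0), pool now (4, 4, 3)
  P4: need (3, 4, 3) fits (4, 4, 3); releases (2, 1, 1), pool now (6, 5, 4)
  P1: need (3, 3, 3) fits (6, 5, 4); releases (0, 1, 1), pool now (6, 6, 5)
  P5: need (2, 5, 2) fits (6, 6, 5); releases (2, 0, 0), pool now (8, 6, 5)
  P2: need (6, 4, 3) fits (8, 6, 5); releases (0, 1, 1), pool now (8, 7, 6)
  P3: need (1, 6, 2) fits (8, 7, 6); releases (1, 1, 1), pool now (9, 8, 7)
  P6: need (4, 4, 5) fits (9, 8, 7); releases (1, 2, 1), pool now (10, 10, 8)


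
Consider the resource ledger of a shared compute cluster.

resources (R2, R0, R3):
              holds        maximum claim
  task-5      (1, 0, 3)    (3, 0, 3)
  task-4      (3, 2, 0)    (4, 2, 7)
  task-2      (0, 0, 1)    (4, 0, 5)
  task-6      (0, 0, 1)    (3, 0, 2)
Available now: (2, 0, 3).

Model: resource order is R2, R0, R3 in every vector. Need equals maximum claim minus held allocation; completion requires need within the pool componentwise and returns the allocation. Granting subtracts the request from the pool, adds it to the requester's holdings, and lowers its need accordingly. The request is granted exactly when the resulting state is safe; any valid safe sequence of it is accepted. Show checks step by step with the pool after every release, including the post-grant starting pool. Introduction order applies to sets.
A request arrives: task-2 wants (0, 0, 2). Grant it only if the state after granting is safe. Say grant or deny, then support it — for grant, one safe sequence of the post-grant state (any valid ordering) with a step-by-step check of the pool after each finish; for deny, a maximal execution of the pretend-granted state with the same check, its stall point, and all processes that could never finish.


DENY — the pretend-granted state is unsafe.
Key observation: after task-5, task-6 the pool peaks at (3, 0, 5), and each blocked process is short somewhere: task-4 on R3; task-2 on R2.
After a pretend grant, a maximal execution: task-5, task-6 — then nothing else fits. Verifying each step:
  pool = (2, 0, 1)
  task-5 needs (2, 0, 0) <= (2, 0, 1) -> finishes; pool += (1, 0, 3) = (3, 0, 4)
  task-6 needs (3, 0, 1) <= (3, 0, 4) -> finishes; pool += (0, 0, 1) = (3, 0, 5)
  task-4 still needs (1, 0, 7) but only (3, 0, 5) is free — short on R3
  task-2 still needs (4, 0, 2) but only (3, 0, 5) is free — short on R2
Had the request been granted, task-4 and task-2 could never finish.


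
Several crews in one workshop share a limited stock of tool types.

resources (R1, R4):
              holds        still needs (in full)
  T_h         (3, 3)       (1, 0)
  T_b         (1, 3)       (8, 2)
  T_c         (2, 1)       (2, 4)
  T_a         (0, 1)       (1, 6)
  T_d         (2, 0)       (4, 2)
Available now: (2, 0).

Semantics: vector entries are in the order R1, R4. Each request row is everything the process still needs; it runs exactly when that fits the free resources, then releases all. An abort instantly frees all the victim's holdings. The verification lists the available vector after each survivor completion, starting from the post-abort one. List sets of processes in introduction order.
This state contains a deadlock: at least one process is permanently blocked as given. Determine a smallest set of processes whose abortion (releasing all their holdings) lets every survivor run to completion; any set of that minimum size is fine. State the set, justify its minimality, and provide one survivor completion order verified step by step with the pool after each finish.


Minimum abort set: T_c.
Key observation: the deadlocked T_b becomes finishable only because T_c released (2, 1); it completes at step 3 below.
Why nothing smaller works: aborting no one leaves the state deadlocked as given.
One survivor order: T_h, T_d, T_b, T_a. Verifying each step (post-abort pool first):
  pool = (4, 1)
  run T_h (needs (1, 0), free (4, 1)); after release of (3, 3) the pool is (7, 4)
  run T_d (needs (4, 2), free (7, 4)); after release of (2, 0) the pool is (9, 4)
  run T_b (needs (8, 2), free (9, 4)); after release of (1, 3) the pool is (10, 7)
  run T_a (needs (1, 6), free (10, 7)); after release of (0, 1) the pool is (10, 8)


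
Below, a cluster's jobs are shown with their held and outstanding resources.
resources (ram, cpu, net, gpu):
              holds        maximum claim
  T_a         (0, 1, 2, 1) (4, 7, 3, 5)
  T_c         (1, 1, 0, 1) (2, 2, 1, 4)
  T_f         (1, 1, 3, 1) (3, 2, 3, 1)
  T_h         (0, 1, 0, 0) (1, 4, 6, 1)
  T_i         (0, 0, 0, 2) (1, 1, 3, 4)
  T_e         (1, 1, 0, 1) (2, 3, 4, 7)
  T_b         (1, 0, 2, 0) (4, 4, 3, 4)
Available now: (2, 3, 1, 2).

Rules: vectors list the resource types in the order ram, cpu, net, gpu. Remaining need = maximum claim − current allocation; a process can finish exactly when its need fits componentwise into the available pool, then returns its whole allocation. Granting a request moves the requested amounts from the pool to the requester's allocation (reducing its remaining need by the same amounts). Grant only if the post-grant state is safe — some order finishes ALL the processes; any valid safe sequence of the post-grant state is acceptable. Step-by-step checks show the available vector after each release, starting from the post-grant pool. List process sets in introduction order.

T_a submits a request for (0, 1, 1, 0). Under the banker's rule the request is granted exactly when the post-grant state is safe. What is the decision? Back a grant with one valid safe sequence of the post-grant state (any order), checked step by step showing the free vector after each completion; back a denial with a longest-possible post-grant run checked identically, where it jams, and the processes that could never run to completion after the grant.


GRANT. The post-grant state is safe; one safe sequence: T_f, T_c, T_i, T_b, T_e, T_a, T_h.
Key observation: post-grant, (2, 2, 0, 2) remains, and an order beginning with T_f completes everyone.
Step-by-step check of the post-grant state:
  pool = (2, 2, 0, 2)
  run T_f (needs (2, 1, 0, 0), free (2, 2, 0, 2)); after release of (1, 1, 3, 1) the pool is (3, 3, 3, 3)
  run T_c (needs (1, 1, 1, 3), free (3, 3, 3, 3)); after release of (1, 1, 0, 1) the pool is (4, 4, 3, 4)
  run T_i (needs (1, 1, 3, 2), free (4, 4, 3, 4)); after release of (0, 0, 0, 2) the pool is (4, 4, 3, 6)
  run T_b (needs (3, 4, 1, 4), free (4, 4, 3, 6)); after release of (1, 0, 2, 0) the pool is (5, 4, 5, 6)
  run T_e (needs (1, 2, 4, 6), free (5, 4, 5, 6)); after release of (1, 1, 0, 1) the pool is (6, 5, 5, 7)
  run T_a (needs (4, 5, 0, 4), free (6, 5, 5, 7)); after release of (0, 2, 3, 1) the pool is (6, 7, 8, 8)
  run T_h (needs (1, 3, 6, 1), free (6, 7, 8, 8)); after release of (0, 1, 0, 0) the pool is (6, 8, 8, 8)


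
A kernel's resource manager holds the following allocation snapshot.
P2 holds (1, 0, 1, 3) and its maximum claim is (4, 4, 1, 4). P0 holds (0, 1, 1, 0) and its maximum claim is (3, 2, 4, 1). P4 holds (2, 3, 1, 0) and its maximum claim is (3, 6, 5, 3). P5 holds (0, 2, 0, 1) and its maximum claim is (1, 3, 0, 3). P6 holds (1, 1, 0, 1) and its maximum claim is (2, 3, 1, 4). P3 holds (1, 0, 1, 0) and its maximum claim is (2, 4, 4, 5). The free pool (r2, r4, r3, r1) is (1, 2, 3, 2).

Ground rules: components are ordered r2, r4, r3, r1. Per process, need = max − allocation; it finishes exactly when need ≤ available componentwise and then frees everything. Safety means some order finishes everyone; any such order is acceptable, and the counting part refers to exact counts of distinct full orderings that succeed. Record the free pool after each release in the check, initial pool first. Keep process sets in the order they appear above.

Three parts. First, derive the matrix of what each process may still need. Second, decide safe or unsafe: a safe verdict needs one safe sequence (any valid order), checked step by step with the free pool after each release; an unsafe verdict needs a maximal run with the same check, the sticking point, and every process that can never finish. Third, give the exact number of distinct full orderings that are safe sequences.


(1) Need matrix, components ordered r2, r4, r3, r1:
  P2: (3, 4, 0, 1)
  P0: (3, 1, 3, 1)
  P4: (1, 3, 4, 3)
  P5: (1, 1, 0, 2)
  P6: (1, 2, 1, 3)
  P3: (1, 4, 3, 5)
(2) UNSAFE.
Key observation: after P5, P6 the pool peaks at (2, 5, 3, 4), and each blocked process is short somewhere: P2 on r2; P0 on r2; P4 on r3; P3 on r1.
A maximal execution: P5, P6 — then nothing else fits. Step-by-step check:
  pool = (1, 2, 3, 2)
  run P5 (needs (1, 1, 0, 2), free (1, 2, 3, 2)); after release of (0, 2, 0, 1) the pool is (1, 4, 3, 3)
  run P6 (needs (1, 2, 1, 3), free (1, 4, 3, 3)); after release of (1, 1, 0, 1) the pool is (2, 5, 3, 4)
  blocked: P2 wants (3, 4, 0, 1), pool (2, 5, 3, 4) — not enough r2
  blocked: P0 wants (3, 1, 3, 1), pool (2, 5, 3, 4) — not enough r2
  blocked: P4 wants (1, 3, 4, 3), pool (2, 5, 3, 4) — not enough r3
  blocked: P3 wants (1, 4, 3, 5), pool (2, 5, 3, 4) — not enough r1
Never able to finish: P2, P0, P4 and P3.
(3) Precisely 0 of the possible complete orderings are safe sequences.


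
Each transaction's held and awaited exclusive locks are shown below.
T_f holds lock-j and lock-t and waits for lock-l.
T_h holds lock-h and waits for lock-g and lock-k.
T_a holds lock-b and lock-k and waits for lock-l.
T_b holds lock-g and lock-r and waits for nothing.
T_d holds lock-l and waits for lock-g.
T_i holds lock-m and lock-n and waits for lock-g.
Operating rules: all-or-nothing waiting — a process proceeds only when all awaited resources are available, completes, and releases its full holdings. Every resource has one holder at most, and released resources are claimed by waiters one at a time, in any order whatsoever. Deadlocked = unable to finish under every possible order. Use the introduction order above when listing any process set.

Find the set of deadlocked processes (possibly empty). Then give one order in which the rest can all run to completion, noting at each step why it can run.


Nothing here is deadlocked.
Key observation: the waits form no ring: some process can always run, and its releases unblock the others one by one.
One completion order for the rest: T_b, T_d, T_f, T_a, T_h, T_i.
Step-by-step check:
  run T_b (it waits on nothing); releases lock-g and lock-r
  run T_d (all its waits — lock-g — are resolved); releases lock-l
  run T_f (all its waits — lock-l — are resolved); releases lock-j and lock-t
  run T_a (all its waits — lock-l — are resolved); releases lock-b and lock-k
  run T_h (all its waits — lock-g and lock-k — are resolved); releases lock-h
  run T_i (all its waits — lock-g — are resolved); releases lock-m and lock-n


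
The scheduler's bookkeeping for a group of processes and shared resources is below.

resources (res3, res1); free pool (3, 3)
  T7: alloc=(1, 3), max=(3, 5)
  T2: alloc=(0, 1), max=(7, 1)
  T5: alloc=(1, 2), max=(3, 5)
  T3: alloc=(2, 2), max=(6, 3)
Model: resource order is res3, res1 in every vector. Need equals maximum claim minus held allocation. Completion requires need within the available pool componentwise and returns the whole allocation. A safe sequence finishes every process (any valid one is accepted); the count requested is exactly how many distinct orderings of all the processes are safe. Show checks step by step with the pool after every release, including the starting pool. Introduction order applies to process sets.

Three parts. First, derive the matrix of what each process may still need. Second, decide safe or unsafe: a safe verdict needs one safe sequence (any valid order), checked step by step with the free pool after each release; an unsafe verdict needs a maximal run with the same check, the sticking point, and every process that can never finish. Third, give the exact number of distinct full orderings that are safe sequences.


(1) Need matrix, components ordered res3, res1:
  T7: (2, 2)
  T2: (7, 0)
  T5: (2, 3)
  T3: (4, 1)
(2) SAFE — a valid safe sequence is T5, T3, T7, T2.
Key observation: T5 marks the first exact bind of the order: its need (2, 3) fits the free (3, 3) with zero slack on a requested resource.
Verifying each step:
  pool = (3, 3)
  T5: need (2, 3) fits (3, 3); releases (1, 2), pool now (4, 5)
  T3: need (4, 1) fits (4, 5); releases (2, 2), pool now (6, 7)
  T7: need (2, 2) fits (6, 7); releases (1, 3), pool now (7, 10)
  T2: need (7, 0) fits (7, 10); releases (0, 1), pool now (7, 11)
(3) Precisely 4 of the possible complete orderings are safe sequences.


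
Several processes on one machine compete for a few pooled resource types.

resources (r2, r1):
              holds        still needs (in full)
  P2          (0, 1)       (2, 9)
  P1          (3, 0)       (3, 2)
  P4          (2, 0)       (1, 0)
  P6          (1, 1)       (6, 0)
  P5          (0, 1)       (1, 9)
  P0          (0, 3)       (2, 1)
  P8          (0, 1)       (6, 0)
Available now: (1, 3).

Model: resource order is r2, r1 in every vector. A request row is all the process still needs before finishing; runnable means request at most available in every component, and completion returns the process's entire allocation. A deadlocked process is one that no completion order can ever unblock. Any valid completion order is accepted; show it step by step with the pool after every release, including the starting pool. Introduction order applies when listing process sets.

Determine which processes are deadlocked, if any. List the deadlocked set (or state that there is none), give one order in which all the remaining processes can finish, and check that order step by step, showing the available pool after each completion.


The deadlocked set is P2 and P5.
Key observation: r1 is the bottleneck — with P4, P1, P0, P8, P6 done the pool holds (7, 8), short of every remaining need.
One completion order for the rest: P4, P1, P0, P8, P6. Check, step by step:
  pool = (1, 3)
  P4 needs (1, 0) <= (1, 3) -> finishes; pool += (2, 0) = (3, 3)
  P1 needs (3, 2) <= (3, 3) -> finishes; pool += (3, 0) = (6, 3)
  P0 needs (2, 1) <= (6, 3) -> finishes; pool += (0, 3) = (6, 6)
  P8 needs (6, 0) <= (6, 6) -> finishes; pool += (0, 1) = (6, 7)
  P6 needs (6, 0) <= (6, 7) -> finishes; pool += (1, 1) = (7, 8)
The stuck group stays short no matter what:
  P2 cannot run: need (2, 9) vs free (7, 8) (insufficient r1)
  P5 cannot run: need (1, 9) vs free (7, 8) (insufficient r1)


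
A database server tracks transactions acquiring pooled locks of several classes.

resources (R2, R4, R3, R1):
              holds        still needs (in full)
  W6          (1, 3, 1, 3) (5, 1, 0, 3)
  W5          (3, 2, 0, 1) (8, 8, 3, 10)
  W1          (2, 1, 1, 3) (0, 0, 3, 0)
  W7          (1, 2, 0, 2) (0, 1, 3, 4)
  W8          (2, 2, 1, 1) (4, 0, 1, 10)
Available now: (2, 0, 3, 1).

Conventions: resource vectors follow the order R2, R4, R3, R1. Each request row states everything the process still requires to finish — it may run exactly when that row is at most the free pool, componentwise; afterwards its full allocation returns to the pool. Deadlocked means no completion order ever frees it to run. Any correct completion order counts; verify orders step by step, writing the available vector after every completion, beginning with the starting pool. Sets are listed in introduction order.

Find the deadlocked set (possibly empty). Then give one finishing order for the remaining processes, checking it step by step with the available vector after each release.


Deadlocked set: W5 and W8.
Key observation: once W1, W7, W6 finish, the pool peaks at (6, 6, 5, 9) — and every remaining process still needs more R1 than that.
A valid finishing order for the others: W1, W7, W6. Step-by-step check:
  pool = (2, 0, 3, 1)
  W1: need (0, 0, 3, 0) fits (2, 0, 3, 1); releases (2, 1, 1, 3), pool now (4, 1, 4, 4)
  W7: need (0, 1, 3, 4) fits (4, 1, 4, 4); releases (1, 2, 0, 2), pool now (5, 3, 4, 6)
  W6: need (5, 1, 0, 3) fits (5, 3, 4, 6); releases (1, 3, 1, 3), pool now (6, 6, 5, 9)
The blocked processes can never fit:
  blocked: W5 wants (8, 8, 3, 10), pool (6, 6, 5, 9) — not enough R2, R4 and R1
  blocked: W8 wants (4, 0, 1, 10), pool (6, 6, 5, 9) — not enough R1


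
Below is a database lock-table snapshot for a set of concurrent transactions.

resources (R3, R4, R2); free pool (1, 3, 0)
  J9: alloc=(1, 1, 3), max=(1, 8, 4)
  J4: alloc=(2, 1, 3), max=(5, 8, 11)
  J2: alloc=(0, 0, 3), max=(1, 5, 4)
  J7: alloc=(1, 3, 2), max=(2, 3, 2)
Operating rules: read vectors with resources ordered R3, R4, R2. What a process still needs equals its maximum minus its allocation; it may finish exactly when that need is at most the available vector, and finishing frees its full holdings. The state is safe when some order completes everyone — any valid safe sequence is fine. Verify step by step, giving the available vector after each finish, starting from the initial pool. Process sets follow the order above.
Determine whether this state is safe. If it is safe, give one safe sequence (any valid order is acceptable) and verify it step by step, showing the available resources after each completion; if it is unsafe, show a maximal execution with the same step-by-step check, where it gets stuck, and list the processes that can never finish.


UNSAFE.
Key observation: no order helps: past J7, J2, the free pool tops out at (2, 6, 5), below what each blocked process needs in R4.
The run J7, J2 cannot be extended any further. Walking it through:
  pool = (1, 3, 0)
  J7 needs (1, 0, 0) <= (1, 3, 0) -> finishes; pool += (1, 3, 2) = (2, 6, 2)
  J2 needs (1, 5, 1) <= (2, 6, 2) -> finishes; pool += (0, 0, 3) = (2, 6, 5)
  J9 cannot run: need (0, 7, 1) vs free (2, 6, 5) (insufficient R4)
  J4 cannot run: need (3, 7, 8) vs free (2, 6, 5) (insufficient R3, R4 and R2)
Processes that can never finish: J9 and J4.


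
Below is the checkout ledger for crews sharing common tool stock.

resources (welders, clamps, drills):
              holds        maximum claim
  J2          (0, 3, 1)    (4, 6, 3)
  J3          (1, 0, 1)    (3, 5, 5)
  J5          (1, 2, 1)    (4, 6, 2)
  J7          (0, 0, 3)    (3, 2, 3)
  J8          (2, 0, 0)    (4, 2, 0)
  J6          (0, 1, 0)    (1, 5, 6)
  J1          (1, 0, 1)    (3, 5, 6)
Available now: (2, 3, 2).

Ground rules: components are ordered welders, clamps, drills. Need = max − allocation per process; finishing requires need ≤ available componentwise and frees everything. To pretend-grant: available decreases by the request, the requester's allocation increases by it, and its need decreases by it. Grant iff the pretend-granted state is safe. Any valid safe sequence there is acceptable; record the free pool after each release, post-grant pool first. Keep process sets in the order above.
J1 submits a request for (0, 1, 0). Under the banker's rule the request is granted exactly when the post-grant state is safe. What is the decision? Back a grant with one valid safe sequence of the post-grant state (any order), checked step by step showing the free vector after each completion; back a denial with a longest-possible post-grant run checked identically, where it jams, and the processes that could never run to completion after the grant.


DENY. Granting would leave the state unsafe.
Key observation: after J8, J7 complete, (4, 2, 5) is the best the pool ever gets, yet each leftover process wants more clamps.
On the post-grant state, J8, J7 is a maximal run — nothing extends it. Walking it through:
  pool = (2, 2, 2)
  J8 needs (2, 2, 0) <= (2, 2, 2) -> finishes; pool += (2, 0, 0) = (4, 2, 2)
  J7 needs (3, 2, 0) <= (4, 2, 2) -> finishes; pool += (0, 0, 3) = (4, 2, 5)
  J2 still needs (4, 3, 2) but only (4, 2, 5) is free — short on clamps
  J3 still needs (2, 5, 4) but only (4, 2, 5) is free — short on clamps
  J5 still needs (3, 4, 1) but only (4, 2, 5) is free — short on clamps
  J6 still needs (1, 4, 6) but only (4, 2, 5) is free — short on clamps and drills
  J1 still needs (2, 4, 5) but only (4, 2, 5) is free — short on clamps
Post-grant, the permanently blocked set is J2, J3, J5, J6 and J1.


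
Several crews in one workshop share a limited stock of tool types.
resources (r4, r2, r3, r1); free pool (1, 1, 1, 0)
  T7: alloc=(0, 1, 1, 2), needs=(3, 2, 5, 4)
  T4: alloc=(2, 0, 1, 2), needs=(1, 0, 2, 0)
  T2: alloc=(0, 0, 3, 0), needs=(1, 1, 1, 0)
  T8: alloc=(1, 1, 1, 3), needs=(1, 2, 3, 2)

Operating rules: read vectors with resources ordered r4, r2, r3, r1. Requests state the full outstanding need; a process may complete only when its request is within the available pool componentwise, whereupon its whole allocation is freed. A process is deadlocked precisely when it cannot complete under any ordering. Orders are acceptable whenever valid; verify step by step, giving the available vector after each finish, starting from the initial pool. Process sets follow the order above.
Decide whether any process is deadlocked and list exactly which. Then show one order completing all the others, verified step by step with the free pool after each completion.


Deadlocked set: T7 and T8.
Key observation: r2 is the bottleneck — with T2, T4 done the pool holds (3, 1, 5, 2), short of every remaining need.
A valid finishing order for the others: T2, T4. Step-by-step check:
  pool = (1, 1, 1, 0)
  T2 needs (1, 1, 1, 0) <= (1, 1, 1, 0) -> finishes; pool += (0, 0, 3, 0) = (1, 1, 4, 0)
  T4 needs (1, 0, 2, 0) <= (1, 1, 4, 0) -> finishes; pool += (2, 0, 1, 2) = (3, 1, 5, 2)
The blocked processes can never fit:
  T7 cannot run: need (3, 2, 5, 4) vs free (3, 1, 5, 2) (insufficient r2 and r1)
  T8 cannot run: need (1, 2, 3, 2) vs free (3, 1, 5, 2) (insufficient r2)


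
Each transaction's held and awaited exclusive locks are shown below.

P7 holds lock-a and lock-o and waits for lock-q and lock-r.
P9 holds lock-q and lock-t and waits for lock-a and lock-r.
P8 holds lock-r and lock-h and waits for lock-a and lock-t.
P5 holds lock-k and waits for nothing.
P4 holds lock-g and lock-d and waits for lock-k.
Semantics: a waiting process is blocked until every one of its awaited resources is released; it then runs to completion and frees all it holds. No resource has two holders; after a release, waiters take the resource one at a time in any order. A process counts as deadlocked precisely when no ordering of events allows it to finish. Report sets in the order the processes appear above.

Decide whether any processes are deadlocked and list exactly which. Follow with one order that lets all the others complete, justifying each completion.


Deadlocked: P7, P9 and P8.
Key observation: the loop P7 -> P9 -> P7 blocks itself forever; P8 is caught in further circular waits.
A valid finishing order for the others: P5, P4.
Walking it through:
  P5: no waits; runs immediately, freeing lock-k
  P4: everything it awaited (lock-k) is free; runs, freeing lock-g and lock-d


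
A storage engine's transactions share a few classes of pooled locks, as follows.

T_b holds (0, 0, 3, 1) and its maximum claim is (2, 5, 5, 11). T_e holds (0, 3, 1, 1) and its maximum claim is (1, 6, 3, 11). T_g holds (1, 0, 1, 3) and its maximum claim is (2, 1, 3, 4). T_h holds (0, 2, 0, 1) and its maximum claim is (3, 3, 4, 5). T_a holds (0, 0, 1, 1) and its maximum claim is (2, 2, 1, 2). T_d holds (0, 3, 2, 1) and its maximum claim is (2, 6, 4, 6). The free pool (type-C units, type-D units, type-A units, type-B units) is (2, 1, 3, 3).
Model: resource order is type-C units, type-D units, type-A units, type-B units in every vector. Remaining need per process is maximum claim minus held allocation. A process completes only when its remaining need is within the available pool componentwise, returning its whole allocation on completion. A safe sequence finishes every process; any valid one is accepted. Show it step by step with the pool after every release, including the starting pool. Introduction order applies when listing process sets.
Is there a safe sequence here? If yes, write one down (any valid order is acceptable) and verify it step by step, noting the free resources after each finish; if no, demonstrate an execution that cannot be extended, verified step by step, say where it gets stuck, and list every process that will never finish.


The state is UNSAFE.
Key observation: even finishing T_g, T_h, T_d, T_a leaves just (3, 6, 7, 9) free — too little type-B units for any of the remaining processes.
A maximal execution: T_g, T_h, T_d, T_a — then nothing else fits. Verifying each step:
  pool = (2, 1, 3, 3)
  T_g: need (1, 1, 2, 1) fits (2, 1, 3, 3); releases (1, 0, 1, 3), pool now (3, 1, 4, 6)
  T_h: need (3, 1, 4, 4) fits (3, 1, 4, 6); releases (0, 2, 0, 1), pool now (3, 3, 4, 7)
  T_d: need (2, 3, 2, 5) fits (3, 3, 4, 7); releases (0, 3, 2, 1), pool now (3, 6, 6, 8)
  T_a: need (2, 2, 0, 1) fits (3, 6, 6, 8); releases (0, 0, 1, 1), pool now (3, 6, 7, 9)
  T_b cannot run: need (2, 5, 2, 10) vs free (3, 6, 7, 9) (insufficient type-B units)
  T_e cannot run: need (1, 3, 2, 10) vs free (3, 6, 7, 9) (insufficient type-B units)
Never able to finish: T_b and T_e.


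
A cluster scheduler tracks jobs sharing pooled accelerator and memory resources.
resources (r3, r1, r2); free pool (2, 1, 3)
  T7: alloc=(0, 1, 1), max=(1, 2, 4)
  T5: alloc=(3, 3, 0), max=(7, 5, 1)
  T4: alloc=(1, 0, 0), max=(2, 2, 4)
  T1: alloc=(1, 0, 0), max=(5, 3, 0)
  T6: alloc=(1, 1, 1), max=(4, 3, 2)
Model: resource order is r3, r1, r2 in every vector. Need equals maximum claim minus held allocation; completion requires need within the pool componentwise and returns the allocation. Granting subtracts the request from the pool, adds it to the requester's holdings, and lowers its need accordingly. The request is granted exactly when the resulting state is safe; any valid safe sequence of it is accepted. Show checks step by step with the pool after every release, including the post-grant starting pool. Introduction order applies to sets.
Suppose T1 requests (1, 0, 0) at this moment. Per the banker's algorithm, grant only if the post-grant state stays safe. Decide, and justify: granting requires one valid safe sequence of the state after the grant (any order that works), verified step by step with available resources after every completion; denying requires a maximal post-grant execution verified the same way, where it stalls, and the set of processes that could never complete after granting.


DENY — the pretend-granted state is unsafe.
Key observation: the pool after T7, T4 is (2, 2, 4); every surviving request exceeds it in r3, so progress ends there.
On the post-grant state, T7, T4 is a maximal run — nothing extends it. Step-by-step check:
  pool = (1, 1, 3)
  T7: need (1, 1, 3) fits (1, 1, 3); releases (0, 1, 1), pool now (1, 2, 4)
  T4: need (1, 2, 4) fits (1, 2, 4); releases (1, 0, 0), pool now (2, 2, 4)
  blocked: T5 wants (4, 2, 1), pool (2, 2, 4) — not enough r3
  blocked: T1 wants (3, 3, 0), pool (2, 2, 4) — not enough r3 and r1
  blocked: T6 wants (3, 2, 1), pool (2, 2, 4) — not enough r3
Processes that could never finish after the grant: T5, T1 and T6.


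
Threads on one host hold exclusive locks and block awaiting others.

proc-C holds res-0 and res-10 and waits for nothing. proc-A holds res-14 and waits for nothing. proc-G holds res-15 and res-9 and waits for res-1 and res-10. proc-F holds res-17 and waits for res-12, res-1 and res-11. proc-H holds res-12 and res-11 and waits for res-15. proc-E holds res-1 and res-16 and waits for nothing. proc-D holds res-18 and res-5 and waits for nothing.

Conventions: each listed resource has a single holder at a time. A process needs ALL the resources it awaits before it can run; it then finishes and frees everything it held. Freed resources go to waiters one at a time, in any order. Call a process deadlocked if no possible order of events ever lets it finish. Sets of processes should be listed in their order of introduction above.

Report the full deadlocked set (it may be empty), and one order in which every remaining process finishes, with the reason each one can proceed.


No process is deadlocked.
Key observation: the wait graph is acyclic; completion cascades from the unblocked processes through everyone else.
The rest can finish in the order proc-E, proc-C, proc-G, proc-A, proc-H, proc-D, proc-F.
Walking it through:
  run proc-E (it waits on nothing); releases res-1 and res-16
  run proc-C (it waits on nothing); releases res-0 and res-10
  proc-G: everything it awaited (res-1 and res-10) is free; runs, freeing res-15 and res-9
  run proc-A (it waits on nothing); releases res-14
  proc-H: everything it awaited (res-15) is free; runs, freeing res-12 and res-11
  run proc-D (it waits on nothing); releases res-18 and res-5
  proc-F: everything it awaited (res-12, res-1 and res-11) is free; runs, freeing res-17


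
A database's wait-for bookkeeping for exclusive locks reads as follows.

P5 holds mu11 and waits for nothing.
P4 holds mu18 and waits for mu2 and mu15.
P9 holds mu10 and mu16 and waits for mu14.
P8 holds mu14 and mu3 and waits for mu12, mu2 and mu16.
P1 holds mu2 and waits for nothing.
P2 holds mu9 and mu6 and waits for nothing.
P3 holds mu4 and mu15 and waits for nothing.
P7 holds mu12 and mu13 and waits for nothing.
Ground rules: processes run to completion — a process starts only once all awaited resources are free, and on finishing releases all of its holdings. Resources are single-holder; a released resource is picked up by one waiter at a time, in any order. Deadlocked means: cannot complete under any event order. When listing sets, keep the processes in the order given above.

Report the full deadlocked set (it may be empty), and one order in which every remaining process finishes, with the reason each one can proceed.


The deadlocked set is P9 and P8.
Key observation: along P9 -> P8 -> P9, each member waits on what the next one holds — a deadlock; no other process is dragged down with it.
One completion order for the rest: P5, P1, P2, P3, P4, P7.
Verifying each step:
  run P5 (it waits on nothing); releases mu11
  run P1 (it waits on nothing); releases mu2
  run P2 (it waits on nothing); releases mu9 and mu6
  run P3 (it waits on nothing); releases mu4 and mu15
  P4 waits on mu2 and mu15 — all released -> runs and releases mu18
  run P7 (it waits on nothing); releases mu12 and mu13


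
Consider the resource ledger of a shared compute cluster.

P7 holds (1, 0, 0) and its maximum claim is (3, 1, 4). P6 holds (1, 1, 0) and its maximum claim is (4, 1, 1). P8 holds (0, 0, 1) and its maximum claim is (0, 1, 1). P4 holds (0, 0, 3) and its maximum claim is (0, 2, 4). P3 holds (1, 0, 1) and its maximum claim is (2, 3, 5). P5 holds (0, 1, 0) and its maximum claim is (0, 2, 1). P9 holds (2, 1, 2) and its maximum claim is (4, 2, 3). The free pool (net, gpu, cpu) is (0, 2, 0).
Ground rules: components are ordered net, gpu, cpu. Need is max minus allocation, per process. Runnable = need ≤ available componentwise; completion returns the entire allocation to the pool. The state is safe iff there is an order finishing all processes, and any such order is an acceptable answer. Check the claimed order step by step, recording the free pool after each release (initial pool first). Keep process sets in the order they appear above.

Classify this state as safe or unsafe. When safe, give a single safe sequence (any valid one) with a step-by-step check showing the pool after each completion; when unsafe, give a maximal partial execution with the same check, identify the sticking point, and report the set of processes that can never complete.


UNSAFE — no complete ordering exists.
Key observation: even finishing P8, P4, P5 leaves just (0, 3, 4) free — too little net for any of the remaining processes.
The run P8, P4, P5 cannot be extended any further. Verifying each step:
  pool = (0, 2, 0)
  P8 needs (0, 1, 0) <= (0, 2, 0) -> finishes; pool += (0, 0, 1) = (0, 2, 1)
  P4 needs (0, 2, 1) <= (0, 2, 1) -> finishes; pool += (0, 0, 3) = (0, 2, 4)
  P5 needs (0, 1, 1) <= (0, 2, 4) -> finishes; pool += (0, 1, 0) = (0, 3, 4)
  blocked: P7 wants (2, 1, 4), pool (0, 3, 4) — not enough net
  blocked: P6 wants (3, 0, 1), pool (0, 3, 4) — not enough net
  blocked: P3 wants (1, 3, 4), pool (0, 3, 4) — not enough net
  blocked: P9 wants (2, 1, 1), pool (0, 3, 4) — not enough net
Never able to finish: P7, P6, P3 and P9.


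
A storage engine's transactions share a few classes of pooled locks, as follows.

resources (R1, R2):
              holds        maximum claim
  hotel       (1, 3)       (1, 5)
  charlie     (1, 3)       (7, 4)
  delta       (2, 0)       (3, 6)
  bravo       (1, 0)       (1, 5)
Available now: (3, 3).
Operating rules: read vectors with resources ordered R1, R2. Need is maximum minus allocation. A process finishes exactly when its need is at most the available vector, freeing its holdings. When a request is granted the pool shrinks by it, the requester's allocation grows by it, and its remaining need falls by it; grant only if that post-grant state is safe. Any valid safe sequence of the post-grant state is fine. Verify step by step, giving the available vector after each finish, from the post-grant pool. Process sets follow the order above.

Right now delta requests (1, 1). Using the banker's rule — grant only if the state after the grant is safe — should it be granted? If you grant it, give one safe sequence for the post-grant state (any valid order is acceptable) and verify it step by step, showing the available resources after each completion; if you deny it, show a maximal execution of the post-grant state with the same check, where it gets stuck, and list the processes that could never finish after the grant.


GRANT: granting preserves safety; a valid post-grant sequence is hotel, bravo, delta, charlie.
Key observation: after the grant the pool drops to (2, 2), which still lets hotel finish first and unwind the rest.
Step-by-step check of the post-grant state:
  pool = (2, 2)
  hotel: need (0, 2) fits (2, 2); releases (1, 3), pool now (3, 5)
  bravo: need (0, 5) fits (3, 5); releases (1, 0), pool now (4, 5)
  delta: need (0, 5) fits (4, 5); releases (3, 1), pool now (7, 6)
  charlie: need (6, 1) fits (7, 6); releases (1, 3), pool now (8, 9)


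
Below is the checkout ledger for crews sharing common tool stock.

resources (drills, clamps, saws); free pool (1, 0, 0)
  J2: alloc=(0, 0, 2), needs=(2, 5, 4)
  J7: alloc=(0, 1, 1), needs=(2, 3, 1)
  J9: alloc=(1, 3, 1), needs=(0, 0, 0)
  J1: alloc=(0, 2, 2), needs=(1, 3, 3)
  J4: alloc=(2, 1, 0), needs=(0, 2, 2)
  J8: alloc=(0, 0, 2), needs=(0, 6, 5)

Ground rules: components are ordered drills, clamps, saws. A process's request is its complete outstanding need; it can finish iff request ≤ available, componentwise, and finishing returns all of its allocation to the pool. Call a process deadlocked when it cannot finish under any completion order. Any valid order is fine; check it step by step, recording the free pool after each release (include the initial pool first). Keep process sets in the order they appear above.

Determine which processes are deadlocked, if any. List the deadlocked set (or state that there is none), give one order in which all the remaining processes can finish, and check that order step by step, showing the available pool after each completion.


Deadlocked set: J2, J1 and J8.
Key observation: the wall is saws: completing J9, J7, J4 brings the pool only to (4, 5, 2), and all the rest need more.
One completion order for the rest: J9, J7, J4. Walking it through:
  pool = (1, 0, 0)
  J9: need (0, 0, 0) fits (1, 0, 0); releases (1, 3, 1), pool now (2, 3, 1)
  J7: need (2, 3, 1) fits (2, 3, 1); releases (0, 1, 1), pool now (2, 4, 2)
  J4: need (0, 2, 2) fits (2, 4, 2); releases (2, 1, 0), pool now (4, 5, 2)
None of the blocked processes ever fits:
  blocked: J2 wants (2, 5, 4), pool (4, 5, 2) — not enough saws
  blocked: J1 wants (1, 3, 3), pool (4, 5, 2) — not enough saws
  blocked: J8 wants (0, 6, 5), pool (4, 5, 2) — not enough clamps and saws
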